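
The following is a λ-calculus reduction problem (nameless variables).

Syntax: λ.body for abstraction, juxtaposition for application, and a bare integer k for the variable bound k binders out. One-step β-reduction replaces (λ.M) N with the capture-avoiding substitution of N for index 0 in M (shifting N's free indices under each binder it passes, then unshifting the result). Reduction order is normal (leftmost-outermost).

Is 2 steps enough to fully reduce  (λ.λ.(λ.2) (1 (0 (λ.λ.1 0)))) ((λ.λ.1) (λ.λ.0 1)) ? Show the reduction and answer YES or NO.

Answer: NO — after 2 steps the term is λ.(λ.λ.1) (λ.λ.0 1), not yet normal

Working:
  start: (λ.λ.(λ.2) (1 (0 (λ.λ.1 0)))) ((λ.λ.1) (λ.λ.0 1))
  →1  λ.(λ.(λ.λ.1) (λ.λ.0 1)) ((λ.λ.1) (λ.λ.0 1) (0 (λ.λ.1 0)))
  →2  λ.(λ.λ.1) (λ.λ.0 1)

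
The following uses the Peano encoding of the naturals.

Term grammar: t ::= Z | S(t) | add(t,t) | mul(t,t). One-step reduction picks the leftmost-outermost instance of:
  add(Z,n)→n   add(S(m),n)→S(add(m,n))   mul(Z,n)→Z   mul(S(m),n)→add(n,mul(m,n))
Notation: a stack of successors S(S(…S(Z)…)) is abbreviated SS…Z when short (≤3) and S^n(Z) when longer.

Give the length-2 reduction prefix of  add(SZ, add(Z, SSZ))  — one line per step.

Answer: after 2 steps: S(add(Z, SSZ))

Working:
  start: add(SZ, add(Z, SSZ))
  →1  S(add(Z, add(Z, SSZ)))
  →2  S(add(Z, SSZ))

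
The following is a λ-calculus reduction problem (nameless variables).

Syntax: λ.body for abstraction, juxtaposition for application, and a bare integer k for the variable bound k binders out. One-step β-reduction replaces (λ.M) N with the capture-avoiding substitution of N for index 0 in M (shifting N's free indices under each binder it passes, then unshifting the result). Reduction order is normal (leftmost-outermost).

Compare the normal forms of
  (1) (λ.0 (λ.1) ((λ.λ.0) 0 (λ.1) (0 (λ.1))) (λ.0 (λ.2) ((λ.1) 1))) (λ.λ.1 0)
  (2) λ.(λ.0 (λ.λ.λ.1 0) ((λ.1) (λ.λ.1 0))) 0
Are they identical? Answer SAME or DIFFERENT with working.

Term A:
  start: (λ.0 (λ.1) ((λ.λ.0) 0 (λ.1) (0 (λ.1))) (λ.0 (λ.2) ((λ.1) 1))) (λ.λ.1 0)
  [1] (λ.λ.1 0) (λ.λ.λ.1 0) ((λ.λ.0) (λ.λ.1 0) (λ.λ.λ.1 0) ((λ.λ.1 0) (λ.λ.λ.1 0))) (λ.0 (λ.λ.λ.1 0) ((λ.1) (λ.λ.1 0)))
  [2] (λ.(λ.λ.λ.1 0) 0) ((λ.λ.0) (λ.λ.1 0) (λ.λ.λ.1 0) ((λ.λ.1 0) (λ.λ.λ.1 0))) (λ.0 (λ.λ.λ.1 0) ((λ.1) (λ.λ.1 0)))
  [3] (λ.λ.λ.1 0) ((λ.λ.0) (λ.λ.1 0) (λ.λ.λ.1 0) ((λ.λ.1 0) (λ.λ.λ.1 0))) (λ.0 (λ.λ.λ.1 0) ((λ.1) (λ.λ.1 0)))
  [4] (λ.λ.1 0) (λ.0 (λ.λ.λ.1 0) ((λ.1) (λ.λ.1 0)))
  [5] λ.(λ.0 (λ.λ.λ.1 0) ((λ.1) (λ.λ.1 0))) 0
  [6] λ.0 (λ.λ.λ.1 0) ((λ.1) (λ.λ.1 0))
  [7] λ.0 (λ.λ.λ.1 0) 0

Term B:
  start: λ.(λ.0 (λ.λ.λ.1 0) ((λ.1) (λ.λ.1 0))) 0
  [1] λ.0 (λ.λ.λ.1 0) ((λ.1) (λ.λ.1 0))
  [2] λ.0 (λ.λ.λ.1 0) 0

Answer: SAME — A ⇓ λ.0 (λ.λ.λ.1 0) 0, B ⇓ λ.0 (λ.λ.λ.1 0) 0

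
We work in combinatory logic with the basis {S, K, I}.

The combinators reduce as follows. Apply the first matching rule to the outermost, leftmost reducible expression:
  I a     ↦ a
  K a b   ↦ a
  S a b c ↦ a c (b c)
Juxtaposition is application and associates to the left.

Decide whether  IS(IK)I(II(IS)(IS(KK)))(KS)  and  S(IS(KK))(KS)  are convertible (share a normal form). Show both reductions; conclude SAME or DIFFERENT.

Term A:
  start: IS(IK)I(II(IS)(IS(KK)))(KS)
  step 1: S(IK)I(II(IS)(IS(KK)))(KS)
  step 2: IK(II(IS)(IS(KK)))(I(II(IS)(IS(KK))))(KS)
  step 3: K(II(IS)(IS(KK)))(I(II(IS)(IS(KK))))(KS)
  step 4: II(IS)(IS(KK))(KS)
  step 5: I(IS)(IS(KK))(KS)
  step 6: IS(IS(KK))(KS)
  step 7: S(IS(KK))(KS)
  step 8: S(S(KK))(KS)

Term B:
  start: S(IS(KK))(KS)
  step 1: S(S(KK))(KS)

Answer: SAME — A ⇓ S(S(KK))(KS), B ⇓ S(S(KK))(KS)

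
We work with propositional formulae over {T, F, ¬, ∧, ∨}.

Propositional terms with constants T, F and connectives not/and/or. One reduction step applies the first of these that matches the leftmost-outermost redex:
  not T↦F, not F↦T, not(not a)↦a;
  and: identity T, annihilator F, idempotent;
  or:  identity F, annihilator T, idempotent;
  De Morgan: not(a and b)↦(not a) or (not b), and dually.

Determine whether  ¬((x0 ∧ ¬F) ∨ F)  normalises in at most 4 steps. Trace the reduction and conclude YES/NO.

Answer: NO — after 4 steps the term is ¬x0 ∧ ¬F, not yet normal

Working:
  start: ¬((x0 ∧ ¬F) ∨ F)
  step 1: ¬(x0 ∧ ¬F) ∧ ¬F
  step 2: (¬x0 ∨ ¬¬F) ∧ ¬F
  step 3: (¬x0 ∨ F) ∧ ¬F
  step 4: ¬x0 ∧ ¬F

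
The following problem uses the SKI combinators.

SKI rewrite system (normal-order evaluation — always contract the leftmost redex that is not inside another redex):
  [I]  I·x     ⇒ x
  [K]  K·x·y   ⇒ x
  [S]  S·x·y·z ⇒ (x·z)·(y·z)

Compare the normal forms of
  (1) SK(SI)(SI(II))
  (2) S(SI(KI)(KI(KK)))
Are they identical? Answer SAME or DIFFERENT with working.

Answer: DIFFERENT — A ⇓ SII, B ⇓ SI

Working:
Term A:
  start: SK(SI)(SI(II))
  [1] K(SI(II))(SI(SI(II)))
  [2] SI(II)
  [3] SII

Term B:
  start: S(SI(KI)(KI(KK)))
  [1] S(I(KI(KK))(KI(KI(KK))))
  [2] S(KI(KK)(KI(KI(KK))))
  [3] S(I(KI(KI(KK))))
  [4] S(KI(KI(KK)))
  [5] SI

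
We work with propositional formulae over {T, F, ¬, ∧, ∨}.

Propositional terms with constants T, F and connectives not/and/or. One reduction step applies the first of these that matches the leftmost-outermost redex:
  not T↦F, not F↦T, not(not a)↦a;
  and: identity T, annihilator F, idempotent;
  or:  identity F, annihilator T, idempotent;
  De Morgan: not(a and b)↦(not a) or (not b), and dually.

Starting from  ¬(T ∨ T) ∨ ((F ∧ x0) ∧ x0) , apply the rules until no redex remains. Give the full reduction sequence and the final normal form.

Answer: normal form = F  (in 6 steps)

Derivation:
  start: ¬(T ∨ T) ∨ ((F ∧ x0) ∧ x0)
  step 1: (¬T ∧ ¬T) ∨ ((F ∧ x0) ∧ x0)
  step 2: ¬T ∨ ((F ∧ x0) ∧ x0)
  step 3: F ∨ ((F ∧ x0) ∧ x0)
  step 4: (F ∧ x0) ∧ x0
  step 5: F ∧ x0
  step 6: F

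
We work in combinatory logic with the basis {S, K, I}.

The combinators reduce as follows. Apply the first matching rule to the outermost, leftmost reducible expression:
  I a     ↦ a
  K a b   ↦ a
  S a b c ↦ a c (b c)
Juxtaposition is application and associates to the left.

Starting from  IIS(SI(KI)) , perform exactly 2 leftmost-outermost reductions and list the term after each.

Answer: after 2 steps: S(SI(KI))

Reduction:
  start: IIS(SI(KI))
  →1  IS(SI(KI))
  →2  S(SI(KI))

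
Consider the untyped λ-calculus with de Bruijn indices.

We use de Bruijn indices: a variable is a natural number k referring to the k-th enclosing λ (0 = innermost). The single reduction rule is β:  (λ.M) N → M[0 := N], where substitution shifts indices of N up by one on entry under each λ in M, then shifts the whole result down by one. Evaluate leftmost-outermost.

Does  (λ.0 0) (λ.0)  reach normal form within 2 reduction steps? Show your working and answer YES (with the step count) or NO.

  start: (λ.0 0) (λ.0)
  →1  (λ.0) (λ.0)
  →2  λ.0

Answer: YES — reaches normal form λ.0 in 2 ≤ 2 steps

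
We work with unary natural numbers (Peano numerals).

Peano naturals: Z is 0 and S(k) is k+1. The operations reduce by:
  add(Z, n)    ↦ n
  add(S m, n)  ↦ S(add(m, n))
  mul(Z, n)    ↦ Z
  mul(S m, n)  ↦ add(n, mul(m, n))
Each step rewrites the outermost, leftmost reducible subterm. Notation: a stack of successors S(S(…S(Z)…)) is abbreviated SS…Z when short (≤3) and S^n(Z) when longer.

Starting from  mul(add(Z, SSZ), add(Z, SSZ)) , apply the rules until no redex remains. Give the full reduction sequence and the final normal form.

Answer: normal form = S^4(Z)  (in 12 steps)

Working:
  start: mul(add(Z, SSZ), add(Z, SSZ))
  [1] mul(SSZ, add(Z, SSZ))
  [2] add(add(Z, SSZ), mul(SZ, add(Z, SSZ)))
  [3] add(SSZ, mul(SZ, add(Z, SSZ)))
  [4] S(add(SZ, mul(SZ, add(Z, SSZ))))
  [5] S(S(add(Z, mul(SZ, add(Z, SSZ)))))
  [6] S(S(mul(SZ, add(Z, SSZ))))
  [7] S(S(add(add(Z, SSZ), mul(Z, add(Z, SSZ)))))
  [8] S(S(add(SSZ, mul(Z, add(Z, SSZ)))))
  [9] S(S(S(add(SZ, mul(Z, add(Z, SSZ))))))
  [10] S(S(S(S(add(Z, mul(Z, add(Z, SSZ)))))))
  [11] S(S(S(S(mul(Z, add(Z, SSZ))))))
  [12] S^4(Z)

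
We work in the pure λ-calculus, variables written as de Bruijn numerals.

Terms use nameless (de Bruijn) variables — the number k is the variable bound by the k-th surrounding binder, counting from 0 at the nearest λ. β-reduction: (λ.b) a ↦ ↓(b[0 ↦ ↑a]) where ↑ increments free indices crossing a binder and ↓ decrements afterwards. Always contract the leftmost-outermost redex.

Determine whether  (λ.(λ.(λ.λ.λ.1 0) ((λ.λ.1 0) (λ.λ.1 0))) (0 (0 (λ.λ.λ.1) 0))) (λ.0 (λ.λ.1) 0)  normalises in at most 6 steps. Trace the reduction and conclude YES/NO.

  start: (λ.(λ.(λ.λ.λ.1 0) ((λ.λ.1 0) (λ.λ.1 0))) (0 (0 (λ.λ.λ.1) 0))) (λ.0 (λ.λ.1) 0)
  →1  (λ.(λ.λ.λ.1 0) ((λ.λ.1 0) (λ.λ.1 0))) ((λ.0 (λ.λ.1) 0) ((λ.0 (λ.λ.1) 0) (λ.λ.λ.1) (λ.0 (λ.λ.1) 0)))
  →2  (λ.λ.λ.1 0) ((λ.λ.1 0) (λ.λ.1 0))
  →3  λ.λ.1 0

Answer: YES — reaches normal form λ.λ.1 0 in 3 ≤ 6 steps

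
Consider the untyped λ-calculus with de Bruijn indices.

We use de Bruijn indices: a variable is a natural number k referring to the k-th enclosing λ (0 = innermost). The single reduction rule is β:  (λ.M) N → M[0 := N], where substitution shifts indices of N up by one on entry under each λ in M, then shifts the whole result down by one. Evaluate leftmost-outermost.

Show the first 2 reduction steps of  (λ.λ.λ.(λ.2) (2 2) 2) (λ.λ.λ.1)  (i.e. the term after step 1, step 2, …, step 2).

Answer: after 2 steps: λ.λ.1 (λ.λ.λ.1)

Reduction:
  start: (λ.λ.λ.(λ.2) (2 2) 2) (λ.λ.λ.1)
  step 1: λ.λ.(λ.2) ((λ.λ.λ.1) (λ.λ.λ.1)) (λ.λ.λ.1)
  step 2: λ.λ.1 (λ.λ.λ.1)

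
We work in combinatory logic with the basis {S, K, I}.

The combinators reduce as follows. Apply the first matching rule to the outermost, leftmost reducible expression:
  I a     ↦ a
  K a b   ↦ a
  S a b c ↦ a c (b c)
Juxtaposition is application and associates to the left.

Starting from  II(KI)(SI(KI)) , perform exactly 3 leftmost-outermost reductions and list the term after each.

Answer: after 3 steps: I

Derivation:
  start: II(KI)(SI(KI))
  step 1: I(KI)(SI(KI))
  step 2: KI(SI(KI))
  step 3: I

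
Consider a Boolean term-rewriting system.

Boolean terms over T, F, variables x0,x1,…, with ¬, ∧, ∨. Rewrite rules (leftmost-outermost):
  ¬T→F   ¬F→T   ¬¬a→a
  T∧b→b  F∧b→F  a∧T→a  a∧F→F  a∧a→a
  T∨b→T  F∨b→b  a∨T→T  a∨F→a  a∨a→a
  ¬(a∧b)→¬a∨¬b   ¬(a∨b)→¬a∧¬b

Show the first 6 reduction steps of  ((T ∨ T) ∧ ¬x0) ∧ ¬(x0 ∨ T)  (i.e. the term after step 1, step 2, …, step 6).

  start: ((T ∨ T) ∧ ¬x0) ∧ ¬(x0 ∨ T)
  step 1: (T ∧ ¬x0) ∧ ¬(x0 ∨ T)
  step 2: ¬x0 ∧ ¬(x0 ∨ T)
  step 3: ¬x0 ∧ (¬x0 ∧ ¬T)
  step 4: ¬x0 ∧ (¬x0 ∧ F)
  step 5: ¬x0 ∧ F
  step 6: F

Answer: after 6 steps: F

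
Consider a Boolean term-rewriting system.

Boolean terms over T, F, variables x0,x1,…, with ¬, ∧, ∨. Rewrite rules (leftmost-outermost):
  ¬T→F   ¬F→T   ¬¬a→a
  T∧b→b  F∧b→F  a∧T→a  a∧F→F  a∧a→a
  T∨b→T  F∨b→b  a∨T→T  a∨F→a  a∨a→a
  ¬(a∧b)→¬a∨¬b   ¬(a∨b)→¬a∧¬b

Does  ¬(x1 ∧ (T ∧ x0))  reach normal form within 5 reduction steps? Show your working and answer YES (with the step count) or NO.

Answer: YES — reaches normal form ¬x1 ∨ ¬x0 in 4 ≤ 5 steps

Derivation:
  start: ¬(x1 ∧ (T ∧ x0))
  [1] ¬x1 ∨ ¬(T ∧ x0)
  [2] ¬x1 ∨ (¬T ∨ ¬x0)
  [3] ¬x1 ∨ (F ∨ ¬x0)
  [4] ¬x1 ∨ ¬x0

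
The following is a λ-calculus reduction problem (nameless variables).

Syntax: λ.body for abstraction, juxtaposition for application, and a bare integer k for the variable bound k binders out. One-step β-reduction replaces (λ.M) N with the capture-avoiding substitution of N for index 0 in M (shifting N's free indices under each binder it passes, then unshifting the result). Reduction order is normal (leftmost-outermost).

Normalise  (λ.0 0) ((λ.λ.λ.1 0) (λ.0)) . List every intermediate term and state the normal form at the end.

Answer: normal form = λ.λ.1 0  (in 5 steps)

Reduction:
  start: (λ.0 0) ((λ.λ.λ.1 0) (λ.0))
  step 1: (λ.λ.λ.1 0) (λ.0) ((λ.λ.λ.1 0) (λ.0))
  step 2: (λ.λ.1 0) ((λ.λ.λ.1 0) (λ.0))
  step 3: λ.(λ.λ.λ.1 0) (λ.0) 0
  step 4: λ.(λ.λ.1 0) 0
  step 5: λ.λ.1 0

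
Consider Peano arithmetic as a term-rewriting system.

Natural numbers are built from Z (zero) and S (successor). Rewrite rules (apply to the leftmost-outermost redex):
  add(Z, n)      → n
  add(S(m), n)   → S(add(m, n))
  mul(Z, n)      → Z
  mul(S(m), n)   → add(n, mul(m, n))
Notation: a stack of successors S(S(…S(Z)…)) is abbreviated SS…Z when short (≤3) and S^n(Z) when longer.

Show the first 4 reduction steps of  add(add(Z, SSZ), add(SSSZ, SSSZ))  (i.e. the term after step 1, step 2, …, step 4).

Answer: after 4 steps: S(S(add(SSSZ, SSSZ)))

Reduction:
  start: add(add(Z, SSZ), add(SSSZ, SSSZ))
  →1  add(SSZ, add(SSSZ, SSSZ))
  →2  S(add(SZ, add(SSSZ, SSSZ)))
  →3  S(S(add(Z, add(SSSZ, SSSZ))))
  →4  S(S(add(SSSZ, SSSZ)))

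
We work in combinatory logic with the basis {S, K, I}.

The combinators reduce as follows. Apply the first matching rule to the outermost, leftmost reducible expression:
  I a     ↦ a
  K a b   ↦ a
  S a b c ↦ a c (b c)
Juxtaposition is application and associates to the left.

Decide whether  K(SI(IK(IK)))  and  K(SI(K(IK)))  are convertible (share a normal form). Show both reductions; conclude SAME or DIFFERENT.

Answer: SAME — A ⇓ K(SI(KK)), B ⇓ K(SI(KK))

Derivation:
Term A:
  start: K(SI(IK(IK)))
  [1] K(SI(K(IK)))
  [2] K(SI(KK))

Term B:
  start: K(SI(K(IK)))
  [1] K(SI(KK))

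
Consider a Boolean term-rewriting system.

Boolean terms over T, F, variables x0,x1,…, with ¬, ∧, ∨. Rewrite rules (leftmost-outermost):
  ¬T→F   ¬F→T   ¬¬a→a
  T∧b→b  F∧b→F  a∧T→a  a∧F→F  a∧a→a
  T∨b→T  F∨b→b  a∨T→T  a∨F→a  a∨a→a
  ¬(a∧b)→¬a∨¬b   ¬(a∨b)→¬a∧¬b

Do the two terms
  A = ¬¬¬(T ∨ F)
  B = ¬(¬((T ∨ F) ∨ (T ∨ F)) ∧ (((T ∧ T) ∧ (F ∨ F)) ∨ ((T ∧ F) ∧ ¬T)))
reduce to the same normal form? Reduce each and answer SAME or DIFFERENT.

Term A:
  start: ¬¬¬(T ∨ F)
  [1] ¬(T ∨ F)
  [2] ¬T ∧ ¬F
  [3] F ∧ ¬F
  [4] F

Term B:
  start: ¬(¬((T ∨ F) ∨ (T ∨ F)) ∧ (((T ∧ T) ∧ (F ∨ F)) ∨ ((T ∧ F) ∧ ¬T)))
  [1] ¬¬((T ∨ F) ∨ (T ∨ F)) ∨ ¬(((T ∧ T) ∧ (F ∨ F)) ∨ ((T ∧ F) ∧ ¬T))
  [2] ((T ∨ F) ∨ (T ∨ F)) ∨ ¬(((T ∧ T) ∧ (F ∨ F)) ∨ ((T ∧ F) ∧ ¬T))
  [3] (T ∨ F) ∨ ¬(((T ∧ T) ∧ (F ∨ F)) ∨ ((T ∧ F) ∧ ¬T))
  [4] T ∨ ¬(((T ∧ T) ∧ (F ∨ F)) ∨ ((T ∧ F) ∧ ¬T))
  [5] T

Answer: DIFFERENT — A ⇓ F, B ⇓ T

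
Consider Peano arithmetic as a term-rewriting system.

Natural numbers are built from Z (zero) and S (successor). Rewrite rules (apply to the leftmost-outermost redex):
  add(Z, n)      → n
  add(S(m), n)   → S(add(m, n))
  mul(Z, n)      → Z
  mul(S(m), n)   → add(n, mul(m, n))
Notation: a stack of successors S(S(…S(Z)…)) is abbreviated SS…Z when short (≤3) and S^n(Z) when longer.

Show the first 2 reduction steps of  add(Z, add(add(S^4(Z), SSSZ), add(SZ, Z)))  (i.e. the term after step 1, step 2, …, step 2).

Answer: after 2 steps: add(S(add(SSSZ, SSSZ)), add(SZ, Z))

Derivation:
  start: add(Z, add(add(S^4(Z), SSSZ), add(SZ, Z)))
  [1] add(add(S^4(Z), SSSZ), add(SZ, Z))
  [2] add(S(add(SSSZ, SSSZ)), add(SZ, Z))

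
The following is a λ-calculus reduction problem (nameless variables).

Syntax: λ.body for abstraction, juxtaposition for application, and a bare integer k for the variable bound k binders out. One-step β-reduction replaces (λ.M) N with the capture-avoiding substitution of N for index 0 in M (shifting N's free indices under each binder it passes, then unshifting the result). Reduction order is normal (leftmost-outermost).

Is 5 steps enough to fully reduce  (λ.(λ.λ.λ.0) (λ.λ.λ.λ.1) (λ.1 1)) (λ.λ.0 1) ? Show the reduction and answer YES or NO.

Answer: YES — reaches normal form λ.0 in 3 ≤ 5 steps

Reduction:
  start: (λ.(λ.λ.λ.0) (λ.λ.λ.λ.1) (λ.1 1)) (λ.λ.0 1)
  [1] (λ.λ.λ.0) (λ.λ.λ.λ.1) (λ.(λ.λ.0 1) (λ.λ.0 1))
  [2] (λ.λ.0) (λ.(λ.λ.0 1) (λ.λ.0 1))
  [3] λ.0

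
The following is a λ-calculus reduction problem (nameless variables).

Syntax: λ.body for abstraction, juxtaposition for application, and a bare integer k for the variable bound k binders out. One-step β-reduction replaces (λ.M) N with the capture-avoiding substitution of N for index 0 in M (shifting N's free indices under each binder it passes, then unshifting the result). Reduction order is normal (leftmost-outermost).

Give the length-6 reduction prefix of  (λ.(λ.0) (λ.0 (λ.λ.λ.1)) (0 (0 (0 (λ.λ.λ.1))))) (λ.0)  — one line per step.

Answer: after 6 steps: (λ.λ.λ.1) (λ.λ.λ.1)

Reduction:
  start: (λ.(λ.0) (λ.0 (λ.λ.λ.1)) (0 (0 (0 (λ.λ.λ.1))))) (λ.0)
  step 1: (λ.0) (λ.0 (λ.λ.λ.1)) ((λ.0) ((λ.0) ((λ.0) (λ.λ.λ.1))))
  step 2: (λ.0 (λ.λ.λ.1)) ((λ.0) ((λ.0) ((λ.0) (λ.λ.λ.1))))
  step 3: (λ.0) ((λ.0) ((λ.0) (λ.λ.λ.1))) (λ.λ.λ.1)
  step 4: (λ.0) ((λ.0) (λ.λ.λ.1)) (λ.λ.λ.1)
  step 5: (λ.0) (λ.λ.λ.1) (λ.λ.λ.1)
  step 6: (λ.λ.λ.1) (λ.λ.λ.1)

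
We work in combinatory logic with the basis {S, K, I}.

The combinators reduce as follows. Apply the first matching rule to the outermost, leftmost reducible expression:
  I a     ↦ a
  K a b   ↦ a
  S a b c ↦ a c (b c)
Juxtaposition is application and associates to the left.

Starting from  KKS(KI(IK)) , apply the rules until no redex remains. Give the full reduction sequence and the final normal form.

Answer: normal form = KI  (in 2 steps)

Working:
  start: KKS(KI(IK))
  step 1: K(KI(IK))
  step 2: KI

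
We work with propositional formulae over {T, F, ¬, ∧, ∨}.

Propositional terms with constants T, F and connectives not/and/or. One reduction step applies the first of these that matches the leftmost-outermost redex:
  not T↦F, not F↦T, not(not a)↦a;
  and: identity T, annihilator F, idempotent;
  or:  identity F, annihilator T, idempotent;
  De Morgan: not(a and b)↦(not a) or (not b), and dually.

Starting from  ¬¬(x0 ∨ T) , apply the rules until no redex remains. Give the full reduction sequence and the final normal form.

Answer: normal form = T  (in 2 steps)

Reduction:
  start: ¬¬(x0 ∨ T)
  →1  x0 ∨ T
  →2  T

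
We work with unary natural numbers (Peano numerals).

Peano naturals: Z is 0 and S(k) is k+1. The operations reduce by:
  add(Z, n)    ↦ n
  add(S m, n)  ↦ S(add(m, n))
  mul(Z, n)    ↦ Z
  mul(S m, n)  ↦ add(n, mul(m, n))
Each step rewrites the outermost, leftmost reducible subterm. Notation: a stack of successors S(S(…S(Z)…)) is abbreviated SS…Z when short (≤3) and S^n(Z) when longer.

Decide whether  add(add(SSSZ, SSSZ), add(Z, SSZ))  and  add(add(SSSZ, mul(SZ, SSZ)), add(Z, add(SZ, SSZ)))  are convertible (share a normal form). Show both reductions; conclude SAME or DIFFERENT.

Answer: SAME — A ⇓ S^8(Z), B ⇓ S^8(Z)

Working:
Term A:
  start: add(add(SSSZ, SSSZ), add(Z, SSZ))
  [1] add(S(add(SSZ, SSSZ)), add(Z, SSZ))
  [2] S(add(add(SSZ, SSSZ), add(Z, SSZ)))
  [3] S(add(S(add(SZ, SSSZ)), add(Z, SSZ)))
  [4] S(S(add(add(SZ, SSSZ), add(Z, SSZ))))
  [5] S(S(add(S(add(Z, SSSZ)), add(Z, SSZ))))
  [6] S(S(S(add(add(Z, SSSZ), add(Z, SSZ)))))
  [7] S(S(S(add(SSSZ, add(Z, SSZ)))))
  [8] S(S(S(S(add(SSZ, add(Z, SSZ))))))
  [9] S(S(S(S(S(add(SZ, add(Z, SSZ)))))))
  [10] S(S(S(S(S(S(add(Z, add(Z, SSZ))))))))
  [11] S(S(S(S(S(S(add(Z, SSZ)))))))
  [12] S^8(Z)

Term B:
  start: add(add(SSSZ, mul(SZ, SSZ)), add(Z, add(SZ, SSZ)))
  [1] add(S(add(SSZ, mul(SZ, SSZ))), add(Z, add(SZ, SSZ)))
  [2] S(add(add(SSZ, mul(SZ, SSZ)), add(Z, add(SZ, SSZ))))
  [3] S(add(S(add(SZ, mul(SZ, SSZ))), add(Z, add(SZ, SSZ))))
  [4] S(S(add(add(SZ, mul(SZ, SSZ)), add(Z, add(SZ, SSZ)))))
  [5] S(S(add(S(add(Z, mul(SZ, SSZ))), add(Z, add(SZ, SSZ)))))
  [6] S(S(S(add(add(Z, mul(SZ, SSZ)), add(Z, add(SZ, SSZ))))))
  [7] S(S(S(add(mul(SZ, SSZ), add(Z, add(SZ, SSZ))))))
  [8] S(S(S(add(add(SSZ, mul(Z, SSZ)), add(Z, add(SZ, SSZ))))))
  [9] S(S(S(add(S(add(SZ, mul(Z, SSZ))), add(Z, add(SZ, SSZ))))))
  [10] S(S(S(S(add(add(SZ, mul(Z, SSZ)), add(Z, add(SZ, SSZ)))))))
  [11] S(S(S(S(add(S(add(Z, mul(Z, SSZ))), add(Z, add(SZ, SSZ)))))))
  [12] S(S(S(S(S(add(add(Z, mul(Z, SSZ)), add(Z, add(SZ, SSZ))))))))
  [13] S(S(S(S(S(add(mul(Z, SSZ), add(Z, add(SZ, SSZ))))))))
  [14] S(S(S(S(S(add(Z, add(Z, add(SZ, SSZ))))))))
  [15] S(S(S(S(S(add(Z, add(SZ, SSZ)))))))
  [16] S(S(S(S(S(add(SZ, SSZ))))))
  [17] S(S(S(S(S(S(add(Z, SSZ)))))))
  [18] S^8(Z)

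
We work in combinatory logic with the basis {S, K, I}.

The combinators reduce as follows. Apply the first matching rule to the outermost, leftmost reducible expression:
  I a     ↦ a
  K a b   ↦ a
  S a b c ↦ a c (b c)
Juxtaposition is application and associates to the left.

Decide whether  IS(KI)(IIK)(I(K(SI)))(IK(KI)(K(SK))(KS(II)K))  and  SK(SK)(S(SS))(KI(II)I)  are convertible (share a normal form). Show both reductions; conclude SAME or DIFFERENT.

Term A:
  start: IS(KI)(IIK)(I(K(SI)))(IK(KI)(K(SK))(KS(II)K))
  step 1: S(KI)(IIK)(I(K(SI)))(IK(KI)(K(SK))(KS(II)K))
  step 2: KI(I(K(SI)))(IIK(I(K(SI))))(IK(KI)(K(SK))(KS(II)K))
  step 3: I(IIK(I(K(SI))))(IK(KI)(K(SK))(KS(II)K))
  step 4: IIK(I(K(SI)))(IK(KI)(K(SK))(KS(II)K))
  step 5: IK(I(K(SI)))(IK(KI)(K(SK))(KS(II)K))
  step 6: K(I(K(SI)))(IK(KI)(K(SK))(KS(II)K))
  step 7: I(K(SI))
  step 8: K(SI)

Term B:
  start: SK(SK)(S(SS))(KI(II)I)
  step 1: K(S(SS))(SK(S(SS)))(KI(II)I)
  step 2: S(SS)(KI(II)I)
  step 3: S(SS)(II)
  step 4: S(SS)I

Answer: DIFFERENT — A ⇓ K(SI), B ⇓ S(SS)I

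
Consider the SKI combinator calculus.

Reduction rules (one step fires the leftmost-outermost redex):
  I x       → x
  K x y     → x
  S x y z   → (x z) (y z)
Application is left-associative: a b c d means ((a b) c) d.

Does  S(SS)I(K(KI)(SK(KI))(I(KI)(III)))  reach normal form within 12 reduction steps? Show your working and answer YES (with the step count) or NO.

  start: S(SS)I(K(KI)(SK(KI))(I(KI)(III)))
  →1  SS(K(KI)(SK(KI))(I(KI)(III)))(I(K(KI)(SK(KI))(I(KI)(III))))
  →2  S(I(K(KI)(SK(KI))(I(KI)(III))))(K(KI)(SK(KI))(I(KI)(III))(I(K(KI)(SK(KI))(I(KI)(III)))))
  →3  S(K(KI)(SK(KI))(I(KI)(III)))(K(KI)(SK(KI))(I(KI)(III))(I(K(KI)(SK(KI))(I(KI)(III)))))
  →4  S(KI(I(KI)(III)))(K(KI)(SK(KI))(I(KI)(III))(I(K(KI)(SK(KI))(I(KI)(III)))))
  →5  SI(K(KI)(SK(KI))(I(KI)(III))(I(K(KI)(SK(KI))(I(KI)(III)))))
  →6  SI(KI(I(KI)(III))(I(K(KI)(SK(KI))(I(KI)(III)))))
  →7  SI(I(I(K(KI)(SK(KI))(I(KI)(III)))))
  →8  SI(I(K(KI)(SK(KI))(I(KI)(III))))
  →9  SI(K(KI)(SK(KI))(I(KI)(III)))
  →10  SI(KI(I(KI)(III)))
  →11  SII

Answer: YES — reaches normal form SII in 11 ≤ 12 steps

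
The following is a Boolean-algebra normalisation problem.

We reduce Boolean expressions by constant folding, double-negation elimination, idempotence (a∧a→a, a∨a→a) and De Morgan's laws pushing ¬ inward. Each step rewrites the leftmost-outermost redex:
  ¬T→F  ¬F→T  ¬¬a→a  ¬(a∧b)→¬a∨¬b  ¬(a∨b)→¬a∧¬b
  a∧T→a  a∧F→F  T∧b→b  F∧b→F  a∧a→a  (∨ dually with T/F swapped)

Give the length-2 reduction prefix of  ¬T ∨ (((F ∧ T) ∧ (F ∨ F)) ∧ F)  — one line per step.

  start: ¬T ∨ (((F ∧ T) ∧ (F ∨ F)) ∧ F)
  →1  F ∨ (((F ∧ T) ∧ (F ∨ F)) ∧ F)
  →2  ((F ∧ T) ∧ (F ∨ F)) ∧ F

Answer: after 2 steps: ((F ∧ T) ∧ (F ∨ F)) ∧ F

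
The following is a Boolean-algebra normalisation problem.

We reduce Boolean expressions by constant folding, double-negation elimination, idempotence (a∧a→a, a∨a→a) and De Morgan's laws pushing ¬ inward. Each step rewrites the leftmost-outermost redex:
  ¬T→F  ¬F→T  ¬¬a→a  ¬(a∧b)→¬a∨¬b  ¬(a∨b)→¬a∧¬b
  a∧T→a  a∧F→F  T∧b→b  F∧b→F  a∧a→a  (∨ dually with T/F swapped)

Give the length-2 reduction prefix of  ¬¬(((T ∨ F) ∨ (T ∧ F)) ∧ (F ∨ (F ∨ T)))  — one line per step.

Answer: after 2 steps: (T ∨ (T ∧ F)) ∧ (F ∨ (F ∨ T))

Working:
  start: ¬¬(((T ∨ F) ∨ (T ∧ F)) ∧ (F ∨ (F ∨ T)))
  step 1: ((T ∨ F) ∨ (T ∧ F)) ∧ (F ∨ (F ∨ T))
  step 2: (T ∨ (T ∧ F)) ∧ (F ∨ (F ∨ T))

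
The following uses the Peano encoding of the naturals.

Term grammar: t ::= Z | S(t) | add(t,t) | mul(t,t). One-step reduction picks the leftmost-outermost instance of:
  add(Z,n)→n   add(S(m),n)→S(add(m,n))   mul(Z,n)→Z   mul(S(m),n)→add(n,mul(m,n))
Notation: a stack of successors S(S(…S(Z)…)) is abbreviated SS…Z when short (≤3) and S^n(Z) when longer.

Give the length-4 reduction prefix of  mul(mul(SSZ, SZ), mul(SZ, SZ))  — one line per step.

Answer: after 4 steps: add(add(SZ, mul(Z, SZ)), mul(add(Z, mul(SZ, SZ)), mul(SZ, SZ)))

Derivation:
  start: mul(mul(SSZ, SZ), mul(SZ, SZ))
  [1] mul(add(SZ, mul(SZ, SZ)), mul(SZ, SZ))
  [2] mul(S(add(Z, mul(SZ, SZ))), mul(SZ, SZ))
  [3] add(mul(SZ, SZ), mul(add(Z, mul(SZ, SZ)), mul(SZ, SZ)))
  [4] add(add(SZ, mul(Z, SZ)), mul(add(Z, mul(SZ, SZ)), mul(SZ, SZ)))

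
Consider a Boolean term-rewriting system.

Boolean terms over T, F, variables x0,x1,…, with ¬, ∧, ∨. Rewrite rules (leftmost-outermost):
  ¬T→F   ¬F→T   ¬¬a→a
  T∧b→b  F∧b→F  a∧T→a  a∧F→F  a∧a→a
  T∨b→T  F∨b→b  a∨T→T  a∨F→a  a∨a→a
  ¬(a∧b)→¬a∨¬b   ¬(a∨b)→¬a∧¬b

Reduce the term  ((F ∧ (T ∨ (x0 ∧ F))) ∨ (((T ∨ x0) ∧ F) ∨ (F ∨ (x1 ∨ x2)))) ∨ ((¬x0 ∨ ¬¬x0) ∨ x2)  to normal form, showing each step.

  start: ((F ∧ (T ∨ (x0 ∧ F))) ∨ (((T ∨ x0) ∧ F) ∨ (F ∨ (x1 ∨ x2)))) ∨ ((¬x0 ∨ ¬¬x0) ∨ x2)
  step 1: (F ∨ (((T ∨ x0) ∧ F) ∨ (F ∨ (x1 ∨ x2)))) ∨ ((¬x0 ∨ ¬¬x0) ∨ x2)
  step 2: (((T ∨ x0) ∧ F) ∨ (F ∨ (x1 ∨ x2))) ∨ ((¬x0 ∨ ¬¬x0) ∨ x2)
  step 3: (F ∨ (F ∨ (x1 ∨ x2))) ∨ ((¬x0 ∨ ¬¬x0) ∨ x2)
  step 4: (F ∨ (x1 ∨ x2)) ∨ ((¬x0 ∨ ¬¬x0) ∨ x2)
  step 5: (x1 ∨ x2) ∨ ((¬x0 ∨ ¬¬x0) ∨ x2)
  step 6: (x1 ∨ x2) ∨ ((¬x0 ∨ x0) ∨ x2)

Answer: normal form = (x1 ∨ x2) ∨ ((¬x0 ∨ x0) ∨ x2)  (in 6 steps)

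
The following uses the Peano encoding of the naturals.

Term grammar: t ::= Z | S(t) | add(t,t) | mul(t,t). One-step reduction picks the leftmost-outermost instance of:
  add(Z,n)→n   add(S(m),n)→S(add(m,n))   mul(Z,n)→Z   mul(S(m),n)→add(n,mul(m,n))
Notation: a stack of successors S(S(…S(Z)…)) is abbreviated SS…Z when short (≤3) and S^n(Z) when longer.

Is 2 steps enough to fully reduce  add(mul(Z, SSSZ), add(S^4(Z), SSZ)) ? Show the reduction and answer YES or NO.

  start: add(mul(Z, SSSZ), add(S^4(Z), SSZ))
  →1  add(Z, add(S^4(Z), SSZ))
  →2  add(S^4(Z), SSZ)

Answer: NO — after 2 steps the term is add(S^4(Z), SSZ), not yet normal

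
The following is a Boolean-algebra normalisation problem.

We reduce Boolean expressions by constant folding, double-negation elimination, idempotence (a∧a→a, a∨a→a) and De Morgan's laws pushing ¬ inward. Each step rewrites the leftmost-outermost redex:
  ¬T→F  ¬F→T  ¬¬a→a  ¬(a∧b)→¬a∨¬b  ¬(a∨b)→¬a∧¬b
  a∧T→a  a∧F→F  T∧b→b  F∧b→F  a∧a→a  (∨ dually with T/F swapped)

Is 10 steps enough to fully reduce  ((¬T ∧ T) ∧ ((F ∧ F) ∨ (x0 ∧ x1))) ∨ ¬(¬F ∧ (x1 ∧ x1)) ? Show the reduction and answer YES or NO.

  start: ((¬T ∧ T) ∧ ((F ∧ F) ∨ (x0 ∧ x1))) ∨ ¬(¬F ∧ (x1 ∧ x1))
  [1] (¬T ∧ ((F ∧ F) ∨ (x0 ∧ x1))) ∨ ¬(¬F ∧ (x1 ∧ x1))
  [2] (F ∧ ((F ∧ F) ∨ (x0 ∧ x1))) ∨ ¬(¬F ∧ (x1 ∧ x1))
  [3] F ∨ ¬(¬F ∧ (x1 ∧ x1))
  [4] ¬(¬F ∧ (x1 ∧ x1))
  [5] ¬¬F ∨ ¬(x1 ∧ x1)
  [6] F ∨ ¬(x1 ∧ x1)
  [7] ¬(x1 ∧ x1)
  [8] ¬x1 ∨ ¬x1
  [9] ¬x1

Answer: YES — reaches normal form ¬x1 in 9 ≤ 10 steps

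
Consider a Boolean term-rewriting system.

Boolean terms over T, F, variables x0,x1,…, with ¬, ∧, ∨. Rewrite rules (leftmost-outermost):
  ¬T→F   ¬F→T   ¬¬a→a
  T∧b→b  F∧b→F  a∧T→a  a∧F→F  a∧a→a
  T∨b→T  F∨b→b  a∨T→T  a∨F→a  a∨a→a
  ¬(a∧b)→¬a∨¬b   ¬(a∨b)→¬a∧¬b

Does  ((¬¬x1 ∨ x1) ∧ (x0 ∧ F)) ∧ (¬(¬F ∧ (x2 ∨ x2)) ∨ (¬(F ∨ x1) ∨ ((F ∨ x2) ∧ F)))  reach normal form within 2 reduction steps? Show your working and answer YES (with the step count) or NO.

Answer: NO — after 2 steps the term is (x1 ∧ (x0 ∧ F)) ∧ (¬(¬F ∧ (x2 ∨ x2)) ∨ (¬(F ∨ x1) ∨ ((F ∨ x2) ∧ F))), not yet normal

Reduction:
  start: ((¬¬x1 ∨ x1) ∧ (x0 ∧ F)) ∧ (¬(¬F ∧ (x2 ∨ x2)) ∨ (¬(F ∨ x1) ∨ ((F ∨ x2) ∧ F)))
  [1] ((x1 ∨ x1) ∧ (x0 ∧ F)) ∧ (¬(¬F ∧ (x2 ∨ x2)) ∨ (¬(F ∨ x1) ∨ ((F ∨ x2) ∧ F)))
  [2] (x1 ∧ (x0 ∧ F)) ∧ (¬(¬F ∧ (x2 ∨ x2)) ∨ (¬(F ∨ x1) ∨ ((F ∨ x2) ∧ F)))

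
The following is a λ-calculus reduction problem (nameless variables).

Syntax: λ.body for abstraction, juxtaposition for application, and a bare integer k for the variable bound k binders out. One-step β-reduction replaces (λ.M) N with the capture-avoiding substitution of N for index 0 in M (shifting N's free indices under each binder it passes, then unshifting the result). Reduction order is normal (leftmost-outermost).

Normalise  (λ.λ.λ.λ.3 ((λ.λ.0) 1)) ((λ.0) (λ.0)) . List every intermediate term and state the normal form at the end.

  start: (λ.λ.λ.λ.3 ((λ.λ.0) 1)) ((λ.0) (λ.0))
  →1  λ.λ.λ.(λ.0) (λ.0) ((λ.λ.0) 1)
  →2  λ.λ.λ.(λ.0) ((λ.λ.0) 1)
  →3  λ.λ.λ.(λ.λ.0) 1
  →4  λ.λ.λ.λ.0

Answer: normal form = λ.λ.λ.λ.0  (in 4 steps)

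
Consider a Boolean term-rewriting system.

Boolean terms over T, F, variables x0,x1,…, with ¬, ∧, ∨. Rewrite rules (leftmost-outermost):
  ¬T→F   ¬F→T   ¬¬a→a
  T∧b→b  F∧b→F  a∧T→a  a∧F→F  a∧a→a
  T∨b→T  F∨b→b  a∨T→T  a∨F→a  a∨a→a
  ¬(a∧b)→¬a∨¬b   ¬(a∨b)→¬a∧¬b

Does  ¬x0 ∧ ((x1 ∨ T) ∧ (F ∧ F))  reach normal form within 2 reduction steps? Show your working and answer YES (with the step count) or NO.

  start: ¬x0 ∧ ((x1 ∨ T) ∧ (F ∧ F))
  [1] ¬x0 ∧ (T ∧ (F ∧ F))
  [2] ¬x0 ∧ (F ∧ F)

Answer: NO — after 2 steps the term is ¬x0 ∧ (F ∧ F), not yet normal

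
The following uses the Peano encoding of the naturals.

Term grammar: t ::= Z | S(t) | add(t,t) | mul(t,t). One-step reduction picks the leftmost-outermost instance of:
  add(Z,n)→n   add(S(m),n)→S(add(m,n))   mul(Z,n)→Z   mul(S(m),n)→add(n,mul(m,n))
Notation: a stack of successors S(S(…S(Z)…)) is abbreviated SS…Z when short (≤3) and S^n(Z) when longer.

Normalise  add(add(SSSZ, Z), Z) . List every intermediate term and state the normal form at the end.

Answer: normal form = SSSZ  (in 8 steps)

Reduction:
  start: add(add(SSSZ, Z), Z)
  →1  add(S(add(SSZ, Z)), Z)
  →2  S(add(add(SSZ, Z), Z))
  →3  S(add(S(add(SZ, Z)), Z))
  →4  S(S(add(add(SZ, Z), Z)))
  →5  S(S(add(S(add(Z, Z)), Z)))
  →6  S(S(S(add(add(Z, Z), Z))))
  →7  S(S(S(add(Z, Z))))
  →8  SSSZ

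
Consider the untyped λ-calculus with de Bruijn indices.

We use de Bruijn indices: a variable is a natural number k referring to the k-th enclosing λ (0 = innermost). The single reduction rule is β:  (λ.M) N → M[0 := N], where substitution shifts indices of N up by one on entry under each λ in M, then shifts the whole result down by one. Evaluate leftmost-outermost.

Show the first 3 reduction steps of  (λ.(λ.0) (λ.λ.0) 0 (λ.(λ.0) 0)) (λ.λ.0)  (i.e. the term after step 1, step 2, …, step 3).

  start: (λ.(λ.0) (λ.λ.0) 0 (λ.(λ.0) 0)) (λ.λ.0)
  [1] (λ.0) (λ.λ.0) (λ.λ.0) (λ.(λ.0) 0)
  [2] (λ.λ.0) (λ.λ.0) (λ.(λ.0) 0)
  [3] (λ.0) (λ.(λ.0) 0)

Answer: after 3 steps: (λ.0) (λ.(λ.0) 0)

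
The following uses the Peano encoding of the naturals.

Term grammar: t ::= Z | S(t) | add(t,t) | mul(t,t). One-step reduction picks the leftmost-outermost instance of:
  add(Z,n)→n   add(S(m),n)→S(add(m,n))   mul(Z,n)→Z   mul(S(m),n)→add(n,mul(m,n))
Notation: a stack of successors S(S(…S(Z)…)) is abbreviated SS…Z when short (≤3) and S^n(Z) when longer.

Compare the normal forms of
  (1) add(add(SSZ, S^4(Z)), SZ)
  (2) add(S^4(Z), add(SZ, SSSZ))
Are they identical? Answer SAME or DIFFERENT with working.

Term A:
  start: add(add(SSZ, S^4(Z)), SZ)
  [1] add(S(add(SZ, S^4(Z))), SZ)
  [2] S(add(add(SZ, S^4(Z)), SZ))
  [3] S(add(S(add(Z, S^4(Z))), SZ))
  [4] S(S(add(add(Z, S^4(Z)), SZ)))
  [5] S(S(add(S^4(Z), SZ)))
  [6] S(S(S(add(SSSZ, SZ))))
  [7] S(S(S(S(add(SSZ, SZ)))))
  [8] S(S(S(S(S(add(SZ, SZ))))))
  [9] S(S(S(S(S(S(add(Z, SZ)))))))
  [10] S^7(Z)

Term B:
  start: add(S^4(Z), add(SZ, SSSZ))
  [1] S(add(SSSZ, add(SZ, SSSZ)))
  [2] S(S(add(SSZ, add(SZ, SSSZ))))
  [3] S(S(S(add(SZ, add(SZ, SSSZ)))))
  [4] S(S(S(S(add(Z, add(SZ, SSSZ))))))
  [5] S(S(S(S(add(SZ, SSSZ)))))
  [6] S(S(S(S(S(add(Z, SSSZ))))))
  [7] S^8(Z)

Answer: DIFFERENT — A ⇓ S^7(Z), B ⇓ S^8(Z)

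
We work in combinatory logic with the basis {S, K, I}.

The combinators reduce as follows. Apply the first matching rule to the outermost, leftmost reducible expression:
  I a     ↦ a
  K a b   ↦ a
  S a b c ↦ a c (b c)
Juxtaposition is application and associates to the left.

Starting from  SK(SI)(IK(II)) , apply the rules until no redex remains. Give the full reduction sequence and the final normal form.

  start: SK(SI)(IK(II))
  step 1: K(IK(II))(SI(IK(II)))
  step 2: IK(II)
  step 3: K(II)
  step 4: KI

Answer: normal form = KI  (in 4 steps)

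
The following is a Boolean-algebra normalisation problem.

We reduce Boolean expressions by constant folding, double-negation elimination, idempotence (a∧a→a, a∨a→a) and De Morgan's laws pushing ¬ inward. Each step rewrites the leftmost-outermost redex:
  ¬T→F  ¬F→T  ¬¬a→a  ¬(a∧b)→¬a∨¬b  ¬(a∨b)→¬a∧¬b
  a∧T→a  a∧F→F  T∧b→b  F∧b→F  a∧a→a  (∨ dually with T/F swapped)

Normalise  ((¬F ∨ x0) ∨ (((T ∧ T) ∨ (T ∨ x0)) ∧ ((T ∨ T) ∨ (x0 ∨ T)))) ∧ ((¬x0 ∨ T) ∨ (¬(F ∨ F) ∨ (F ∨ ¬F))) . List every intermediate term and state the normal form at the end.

  start: ((¬F ∨ x0) ∨ (((T ∧ T) ∨ (T ∨ x0)) ∧ ((T ∨ T) ∨ (x0 ∨ T)))) ∧ ((¬x0 ∨ T) ∨ (¬(F ∨ F) ∨ (F ∨ ¬F)))
  →1  ((T ∨ x0) ∨ (((T ∧ T) ∨ (T ∨ x0)) ∧ ((T ∨ T) ∨ (x0 ∨ T)))) ∧ ((¬x0 ∨ T) ∨ (¬(F ∨ F) ∨ (F ∨ ¬F)))
  →2  (T ∨ (((T ∧ T) ∨ (T ∨ x0)) ∧ ((T ∨ T) ∨ (x0 ∨ T)))) ∧ ((¬x0 ∨ T) ∨ (¬(F ∨ F) ∨ (F ∨ ¬F)))
  →3  T ∧ ((¬x0 ∨ T) ∨ (¬(F ∨ F) ∨ (F ∨ ¬F)))
  →4  (¬x0 ∨ T) ∨ (¬(F ∨ F) ∨ (F ∨ ¬F))
  →5  T ∨ (¬(F ∨ F) ∨ (F ∨ ¬F))
  →6  T

Answer: normal form = T  (in 6 steps)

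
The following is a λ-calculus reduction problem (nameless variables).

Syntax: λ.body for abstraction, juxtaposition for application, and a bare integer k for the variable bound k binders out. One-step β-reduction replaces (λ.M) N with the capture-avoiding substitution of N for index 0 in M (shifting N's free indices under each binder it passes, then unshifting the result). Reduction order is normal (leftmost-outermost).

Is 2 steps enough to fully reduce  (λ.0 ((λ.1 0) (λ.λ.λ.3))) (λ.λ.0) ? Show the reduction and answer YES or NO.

Answer: YES — reaches normal form λ.0 in 2 ≤ 2 steps

Reduction:
  start: (λ.0 ((λ.1 0) (λ.λ.λ.3))) (λ.λ.0)
  [1] (λ.λ.0) ((λ.(λ.λ.0) 0) (λ.λ.λ.λ.λ.0))
  [2] λ.0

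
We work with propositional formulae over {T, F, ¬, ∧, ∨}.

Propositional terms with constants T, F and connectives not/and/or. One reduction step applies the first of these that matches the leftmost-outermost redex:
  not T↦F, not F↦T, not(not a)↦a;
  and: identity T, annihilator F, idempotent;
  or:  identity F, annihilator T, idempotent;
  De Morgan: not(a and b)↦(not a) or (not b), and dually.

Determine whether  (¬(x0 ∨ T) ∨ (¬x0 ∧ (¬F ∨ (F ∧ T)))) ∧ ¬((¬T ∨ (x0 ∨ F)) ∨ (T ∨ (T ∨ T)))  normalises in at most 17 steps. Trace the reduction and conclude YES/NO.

  start: (¬(x0 ∨ T) ∨ (¬x0 ∧ (¬F ∨ (F ∧ T)))) ∧ ¬((¬T ∨ (x0 ∨ F)) ∨ (T ∨ (T ∨ T)))
  [1] ((¬x0 ∧ ¬T) ∨ (¬x0 ∧ (¬F ∨ (F ∧ T)))) ∧ ¬((¬T ∨ (x0 ∨ F)) ∨ (T ∨ (T ∨ T)))
  [2] ((¬x0 ∧ F) ∨ (¬x0 ∧ (¬F ∨ (F ∧ T)))) ∧ ¬((¬T ∨ (x0 ∨ F)) ∨ (T ∨ (T ∨ T)))
  [3] (F ∨ (¬x0 ∧ (¬F ∨ (F ∧ T)))) ∧ ¬((¬T ∨ (x0 ∨ F)) ∨ (T ∨ (T ∨ T)))
  [4] (¬x0 ∧ (¬F ∨ (F ∧ T))) ∧ ¬((¬T ∨ (x0 ∨ F)) ∨ (T ∨ (T ∨ T)))
  [5] (¬x0 ∧ (T ∨ (F ∧ T))) ∧ ¬((¬T ∨ (x0 ∨ F)) ∨ (T ∨ (T ∨ T)))
  [6] (¬x0 ∧ T) ∧ ¬((¬T ∨ (x0 ∨ F)) ∨ (T ∨ (T ∨ T)))
  [7] ¬x0 ∧ ¬((¬T ∨ (x0 ∨ F)) ∨ (T ∨ (T ∨ T)))
  [8] ¬x0 ∧ (¬(¬T ∨ (x0 ∨ F)) ∧ ¬(T ∨ (T ∨ T)))
  [9] ¬x0 ∧ ((¬¬T ∧ ¬(x0 ∨ F)) ∧ ¬(T ∨ (T ∨ T)))
  [10] ¬x0 ∧ ((T ∧ ¬(x0 ∨ F)) ∧ ¬(T ∨ (T ∨ T)))
  [11] ¬x0 ∧ (¬(x0 ∨ F) ∧ ¬(T ∨ (T ∨ T)))
  [12] ¬x0 ∧ ((¬x0 ∧ ¬F) ∧ ¬(T ∨ (T ∨ T)))
  [13] ¬x0 ∧ ((¬x0 ∧ T) ∧ ¬(T ∨ (T ∨ T)))
  [14] ¬x0 ∧ (¬x0 ∧ ¬(T ∨ (T ∨ T)))
  [15] ¬x0 ∧ (¬x0 ∧ (¬T ∧ ¬(T ∨ T)))
  [16] ¬x0 ∧ (¬x0 ∧ (F ∧ ¬(T ∨ T)))
  [17] ¬x0 ∧ (¬x0 ∧ F)

Answer: NO — after 17 steps the term is ¬x0 ∧ (¬x0 ∧ F), not yet normal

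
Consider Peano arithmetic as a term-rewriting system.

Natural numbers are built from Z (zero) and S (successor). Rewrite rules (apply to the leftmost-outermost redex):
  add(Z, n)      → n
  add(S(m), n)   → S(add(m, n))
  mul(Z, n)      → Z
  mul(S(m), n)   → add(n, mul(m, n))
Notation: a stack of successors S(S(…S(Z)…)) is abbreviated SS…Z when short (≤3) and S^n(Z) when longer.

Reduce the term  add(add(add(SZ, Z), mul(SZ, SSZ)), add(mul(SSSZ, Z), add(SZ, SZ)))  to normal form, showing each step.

Answer: normal form = S^5(Z)  (in 23 steps)

Reduction:
  start: add(add(add(SZ, Z), mul(SZ, SSZ)), add(mul(SSSZ, Z), add(SZ, SZ)))
  →1  add(add(S(add(Z, Z)), mul(SZ, SSZ)), add(mul(SSSZ, Z), add(SZ, SZ)))
  →2  add(S(add(add(Z, Z), mul(SZ, SSZ))), add(mul(SSSZ, Z), add(SZ, SZ)))
  →3  S(add(add(add(Z, Z), mul(SZ, SSZ)), add(mul(SSSZ, Z), add(SZ, SZ))))
  →4  S(add(add(Z, mul(SZ, SSZ)), add(mul(SSSZ, Z), add(SZ, SZ))))
  →5  S(add(mul(SZ, SSZ), add(mul(SSSZ, Z), add(SZ, SZ))))
  →6  S(add(add(SSZ, mul(Z, SSZ)), add(mul(SSSZ, Z), add(SZ, SZ))))
  →7  S(add(S(add(SZ, mul(Z, SSZ))), add(mul(SSSZ, Z), add(SZ, SZ))))
  →8  S(S(add(add(SZ, mul(Z, SSZ)), add(mul(SSSZ, Z), add(SZ, SZ)))))
  →9  S(S(add(S(add(Z, mul(Z, SSZ))), add(mul(SSSZ, Z), add(SZ, SZ)))))
  →10  S(S(S(add(add(Z, mul(Z, SSZ)), add(mul(SSSZ, Z), add(SZ, SZ))))))
  →11  S(S(S(add(mul(Z, SSZ), add(mul(SSSZ, Z), add(SZ, SZ))))))
  →12  S(S(S(add(Z, add(mul(SSSZ, Z), add(SZ, SZ))))))
  →13  S(S(S(add(mul(SSSZ, Z), add(SZ, SZ)))))
  →14  S(S(S(add(add(Z, mul(SSZ, Z)), add(SZ, SZ)))))
  →15  S(S(S(add(mul(SSZ, Z), add(SZ, SZ)))))
  →16  S(S(S(add(add(Z, mul(SZ, Z)), add(SZ, SZ)))))
  →17  S(S(S(add(mul(SZ, Z), add(SZ, SZ)))))
  →18  S(S(S(add(add(Z, mul(Z, Z)), add(SZ, SZ)))))
  →19  S(S(S(add(mul(Z, Z), add(SZ, SZ)))))
  →20  S(S(S(add(Z, add(SZ, SZ)))))
  →21  S(S(S(add(SZ, SZ))))
  →22  S(S(S(S(add(Z, SZ)))))
  →23  S^5(Z)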